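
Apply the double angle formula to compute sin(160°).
sin(160°) = 2 sin 80° cos 80° = 0.342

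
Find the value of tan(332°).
tan(332°) = -0.5317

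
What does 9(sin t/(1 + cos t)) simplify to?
9(sin t/(1 + cos t)) = 9(tan(t/2)) (using Half angle)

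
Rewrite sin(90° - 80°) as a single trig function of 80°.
sin(90° - 80°) = cos(80°)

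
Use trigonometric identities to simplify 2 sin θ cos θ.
2 sin θ cos θ = sin(2θ) (using Double angle)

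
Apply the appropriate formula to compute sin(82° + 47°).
sin(82° + 47°) = sin 82° cos 47° + cos 82° sin 47° = 0.7771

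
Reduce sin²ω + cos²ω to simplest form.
sin²ω + cos²ω = 1 (using Pythagorean identity)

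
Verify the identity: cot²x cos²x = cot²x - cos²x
RHS = cos²x/sin²x - cos²x = cos²x(1/sin²x - 1) = cos²x · (1 - sin²x)/sin²x = cos²x · cos²x/sin²x = cos²x · cot²x = LHS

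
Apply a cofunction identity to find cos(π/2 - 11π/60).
cos(π/2 - 11π/60) = sin(11π/60) = 0.5446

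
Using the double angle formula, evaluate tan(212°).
tan(212°) = 2 tan 106° / (1 - tan²106°) = 0.6249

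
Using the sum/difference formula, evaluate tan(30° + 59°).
tan(30° + 59°) = (tan 30° + tan 59°)/(1 - tan 30° tan 59°) = 57.29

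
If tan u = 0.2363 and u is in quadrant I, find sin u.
sin u = 0.23 (using tan²u + 1 = sec²u)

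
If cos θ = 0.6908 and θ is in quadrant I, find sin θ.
sin θ = 0.723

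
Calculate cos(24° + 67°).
cos(24° + 67°) = cos 24° cos 67° - sin 24° sin 67° = -0.01745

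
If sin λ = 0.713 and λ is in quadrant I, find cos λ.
cos λ = 0.7012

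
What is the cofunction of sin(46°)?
sin(46°) = cos(90° - 46°) = cos(44°)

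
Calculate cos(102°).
cos(102°) = -0.2079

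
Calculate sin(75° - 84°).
sin(75° - 84°) = sin 75° cos 84° - cos 75° sin 84° = -0.1564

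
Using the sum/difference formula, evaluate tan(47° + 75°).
tan(47° + 75°) = (tan 47° + tan 75°)/(1 - tan 47° tan 75°) = -1.6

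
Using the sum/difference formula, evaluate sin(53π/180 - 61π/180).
sin(53π/180 - 61π/180) = sin 53π/180 cos 61π/180 - cos 53π/180 sin 61π/180 = -0.1392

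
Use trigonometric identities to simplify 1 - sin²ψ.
1 - sin²ψ = cos²ψ (using Pythagorean identity)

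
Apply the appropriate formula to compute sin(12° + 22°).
sin(12° + 22°) = sin 12° cos 22° + cos 12° sin 22° = 0.5592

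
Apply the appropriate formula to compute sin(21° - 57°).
sin(21° - 57°) = sin 21° cos 57° - cos 21° sin 57° = -0.5878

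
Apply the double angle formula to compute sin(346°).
sin(346°) = 2 sin 173° cos 173° = -0.2419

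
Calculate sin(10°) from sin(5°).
sin(10°) = 2 sin 5° cos 5° = 0.1736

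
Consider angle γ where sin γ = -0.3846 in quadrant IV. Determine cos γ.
cos γ = √(1 - sin²γ) = 0.9231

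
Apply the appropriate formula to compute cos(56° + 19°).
cos(56° + 19°) = cos 56° cos 19° - sin 56° sin 19° = (√6-√2)/4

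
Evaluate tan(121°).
tan(121°) = -1.664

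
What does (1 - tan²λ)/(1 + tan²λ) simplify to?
(1 - tan²λ)/(1 + tan²λ) = cos(2λ) (using Double angle)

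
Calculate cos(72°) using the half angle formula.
cos(72°) = √((1 + cos 144°)/2) = 0.309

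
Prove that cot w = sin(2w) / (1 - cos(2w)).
RHS = 2 sin w cos w / (2sin²w) = cos w/sin w = cot w = LHS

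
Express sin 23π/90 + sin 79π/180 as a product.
sin 23π/90 + sin 79π/180 = 2 sin(25π/72) cos(-11π/120)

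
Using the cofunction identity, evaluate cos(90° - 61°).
cos(90° - 61°) = sin(61°) = 0.8746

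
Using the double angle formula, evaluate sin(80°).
sin(80°) = 2 sin 40° cos 40° = 0.9848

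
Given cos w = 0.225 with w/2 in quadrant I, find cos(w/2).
cos(w/2) = ±√((1 + cos w)/2); positive since w/2 ∈ QI, so cos(w/2) = 0.7826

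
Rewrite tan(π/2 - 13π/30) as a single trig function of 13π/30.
tan(π/2 - 13π/30) = cot(13π/30)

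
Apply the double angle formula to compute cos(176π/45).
cos(176π/45) = cos²88π/45 - sin²88π/45 = 0.9613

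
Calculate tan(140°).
tan(140°) = -0.8391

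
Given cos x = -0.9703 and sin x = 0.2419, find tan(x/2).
tan(x/2) = sin x / (1 + cos x) = 8.145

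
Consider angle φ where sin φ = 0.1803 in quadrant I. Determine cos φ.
cos φ = √(1 - sin²φ) = 0.9836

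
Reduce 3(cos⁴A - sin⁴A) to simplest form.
3(cos⁴A - sin⁴A) = 3(cos(2A)) (using Factoring + double angle)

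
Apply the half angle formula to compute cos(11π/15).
cos(11π/15) = -√((1 + cos 22π/15)/2) = -0.6691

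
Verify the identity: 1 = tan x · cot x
RHS = (sin x/cos x) · (cos x/sin x) = 1 = LHS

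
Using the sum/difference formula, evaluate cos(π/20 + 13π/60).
cos(π/20 + 13π/60) = cos π/20 cos 13π/60 - sin π/20 sin 13π/60 = 0.6691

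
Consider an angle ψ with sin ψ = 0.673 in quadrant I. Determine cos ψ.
cos ψ = √(1 - sin²ψ) = 0.7396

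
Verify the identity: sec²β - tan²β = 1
LHS = 1/cos²β - sin²β/cos²β = (1 - sin²β)/cos²β = cos²β/cos²β = 1 = RHS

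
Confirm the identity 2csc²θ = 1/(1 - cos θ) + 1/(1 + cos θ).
RHS = [(1 + cos θ) + (1 - cos θ)] / [(1 - cos θ)(1 + cos θ)] = 2/(1 - cos²θ) = 2/sin²θ = 2csc²θ = LHS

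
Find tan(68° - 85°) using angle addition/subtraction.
tan(68° - 85°) = (tan 68° - tan 85°)/(1 + tan 68° tan 85°) = -0.3057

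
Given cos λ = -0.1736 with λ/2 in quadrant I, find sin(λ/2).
sin(λ/2) = ±√((1 - cos λ)/2); positive since λ/2 ∈ QI, so sin(λ/2) = 0.766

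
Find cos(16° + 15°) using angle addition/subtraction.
cos(16° + 15°) = cos 16° cos 15° - sin 16° sin 15° = 0.8572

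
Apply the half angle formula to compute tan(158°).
tan(158°) = sin 316° / (1 + cos 316°) = -0.404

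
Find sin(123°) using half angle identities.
sin(123°) = √((1 - cos 246°)/2) = 0.8387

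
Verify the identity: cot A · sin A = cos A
LHS = (cos A/sin A) · sin A = cos A = RHS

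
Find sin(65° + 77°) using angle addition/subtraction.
sin(65° + 77°) = sin 65° cos 77° + cos 65° sin 77° = 0.6157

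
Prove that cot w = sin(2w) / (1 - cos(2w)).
RHS = 2 sin w cos w / (2sin²w) = cos w/sin w = cot w = LHS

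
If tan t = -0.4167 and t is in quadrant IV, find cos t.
cos t = 0.9231 (using tan²t + 1 = sec²t)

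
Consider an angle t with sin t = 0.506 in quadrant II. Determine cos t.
cos t = ±√(1 - sin²t) = -0.8625 (negative in QII)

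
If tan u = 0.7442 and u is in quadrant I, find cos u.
cos u = 0.8022 (using tan²u + 1 = sec²u)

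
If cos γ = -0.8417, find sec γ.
sec γ = 1/cos γ = -1.188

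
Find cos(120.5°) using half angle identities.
cos(120.5°) = -√((1 + cos 241°)/2) = -0.5075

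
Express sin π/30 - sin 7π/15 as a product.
sin π/30 - sin 7π/15 = 2 cos(π/4) sin(-13π/60)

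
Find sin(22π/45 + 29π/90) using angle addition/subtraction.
sin(22π/45 + 29π/90) = sin 22π/45 cos 29π/90 + cos 22π/45 sin 29π/90 = 0.5592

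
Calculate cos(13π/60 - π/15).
cos(13π/60 - π/15) = cos 13π/60 cos π/15 + sin 13π/60 sin π/15 = 0.891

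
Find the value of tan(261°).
tan(261°) = 6.314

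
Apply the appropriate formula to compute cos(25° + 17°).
cos(25° + 17°) = cos 25° cos 17° - sin 25° sin 17° = 0.7431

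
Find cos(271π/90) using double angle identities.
cos(271π/90) = cos²271π/180 - sin²271π/180 = -0.9994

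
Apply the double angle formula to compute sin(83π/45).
sin(83π/45) = 2 sin 83π/90 cos 83π/90 = -0.4695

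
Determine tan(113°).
tan(113°) = -2.356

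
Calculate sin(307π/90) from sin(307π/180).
sin(307π/90) = 2 sin 307π/180 cos 307π/180 = -0.9613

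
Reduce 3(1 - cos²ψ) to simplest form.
3(1 - cos²ψ) = 3(sin²ψ) (using Pythagorean identity)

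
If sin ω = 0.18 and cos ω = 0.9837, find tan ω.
tan ω = sin ω / cos ω = 0.183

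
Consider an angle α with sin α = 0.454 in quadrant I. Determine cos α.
cos α = √(1 - sin²α) = 0.891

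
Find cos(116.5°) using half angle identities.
cos(116.5°) = -√((1 + cos 233°)/2) = -0.4462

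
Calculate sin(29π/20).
sin(29π/20) = -0.9877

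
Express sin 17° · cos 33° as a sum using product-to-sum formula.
sin 17° cos 33° = (1/2)[sin(17°+33°) + sin(17°-33°)]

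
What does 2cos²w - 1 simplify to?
2cos²w - 1 = cos(2w) (using Double angle)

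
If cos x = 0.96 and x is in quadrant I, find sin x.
sin x = 0.28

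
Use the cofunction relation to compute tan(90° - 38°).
tan(90° - 38°) = cot(38°) = 1.28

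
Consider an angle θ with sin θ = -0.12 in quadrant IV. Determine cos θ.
cos θ = √(1 - sin²θ) = 0.9928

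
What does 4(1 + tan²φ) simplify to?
4(1 + tan²φ) = 4(sec²φ) (using Pythagorean identity)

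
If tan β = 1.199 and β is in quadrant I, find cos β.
cos β = 0.6405 (using tan²β + 1 = sec²β)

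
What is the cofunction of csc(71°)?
csc(71°) = sec(90° - 71°) = sec(19°)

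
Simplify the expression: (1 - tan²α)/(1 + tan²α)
(1 - tan²α)/(1 + tan²α) = cos(2α) (using Double angle)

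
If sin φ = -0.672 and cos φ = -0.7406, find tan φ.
tan φ = sin φ / cos φ = 0.9074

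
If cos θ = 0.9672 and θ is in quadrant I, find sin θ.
sin θ = 0.254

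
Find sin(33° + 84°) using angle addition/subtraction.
sin(33° + 84°) = sin 33° cos 84° + cos 33° sin 84° = 0.891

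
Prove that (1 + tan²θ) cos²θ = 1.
LHS = sec²θ · cos²θ = (1/cos²θ) · cos²θ = 1 = RHS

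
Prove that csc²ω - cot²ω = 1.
LHS = 1/sin²ω - cos²ω/sin²ω = (1 - cos²ω)/sin²ω = sin²ω/sin²ω = 1 = RHS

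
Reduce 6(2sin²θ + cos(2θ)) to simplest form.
6(2sin²θ + cos(2θ)) = 6 (using Double angle)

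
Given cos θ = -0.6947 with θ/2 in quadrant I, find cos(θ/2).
cos(θ/2) = ±√((1 + cos θ)/2); positive since θ/2 ∈ QI, so cos(θ/2) = 0.3907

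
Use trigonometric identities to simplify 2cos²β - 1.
2cos²β - 1 = cos(2β) (using Double angle)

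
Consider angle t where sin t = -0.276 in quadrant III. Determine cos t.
cos t = ±√(1 - sin²t) = -0.9612 (negative in QIII)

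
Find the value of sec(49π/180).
sec(49π/180) = 1.524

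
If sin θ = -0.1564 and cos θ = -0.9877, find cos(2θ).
cos(2θ) = cos²θ - sin²θ = 0.9511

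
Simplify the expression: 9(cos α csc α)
9(cos α csc α) = 9(cot α) (using Reciprocal + quotient)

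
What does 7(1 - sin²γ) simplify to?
7(1 - sin²γ) = 7(cos²γ) (using Pythagorean identity)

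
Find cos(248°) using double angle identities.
cos(248°) = cos²124° - sin²124° = -0.3746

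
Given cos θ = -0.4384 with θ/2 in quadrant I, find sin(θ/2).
sin(θ/2) = ±√((1 - cos θ)/2); positive since θ/2 ∈ QI, so sin(θ/2) = 0.8481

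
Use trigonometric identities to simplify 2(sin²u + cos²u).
2(sin²u + cos²u) = 2 (using Pythagorean identity)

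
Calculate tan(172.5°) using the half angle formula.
tan(172.5°) = sin 345° / (1 + cos 345°) = -0.1317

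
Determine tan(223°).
tan(223°) = 0.9325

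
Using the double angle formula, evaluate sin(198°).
sin(198°) = 2 sin 99° cos 99° = -0.309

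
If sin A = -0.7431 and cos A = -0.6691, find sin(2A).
sin(2A) = 2 sin A cos A = 0.9944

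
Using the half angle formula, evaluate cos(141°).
cos(141°) = -√((1 + cos 282°)/2) = -0.7771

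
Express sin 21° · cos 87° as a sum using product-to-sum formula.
sin 21° cos 87° = (1/2)[sin(21°+87°) + sin(21°-87°)]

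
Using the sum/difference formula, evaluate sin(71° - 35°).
sin(71° - 35°) = sin 71° cos 35° - cos 71° sin 35° = 0.5878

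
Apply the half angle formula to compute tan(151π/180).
tan(151π/180) = sin 151π/90 / (1 + cos 151π/90) = -0.5543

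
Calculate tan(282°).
tan(282°) = -4.705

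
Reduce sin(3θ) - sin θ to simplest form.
sin(3θ) - sin θ = 2 cos(2θ) sin θ (using Sum-to-product)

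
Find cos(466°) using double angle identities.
cos(466°) = cos²233° - sin²233° = -0.2756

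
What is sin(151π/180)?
sin(151π/180) = 0.4848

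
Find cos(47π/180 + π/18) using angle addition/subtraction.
cos(47π/180 + π/18) = cos 47π/180 cos π/18 - sin 47π/180 sin π/18 = 0.5446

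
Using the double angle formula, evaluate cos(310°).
cos(310°) = cos²155° - sin²155° = 0.6428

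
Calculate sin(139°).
sin(139°) = 0.6561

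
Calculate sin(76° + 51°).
sin(76° + 51°) = sin 76° cos 51° + cos 76° sin 51° = 0.7986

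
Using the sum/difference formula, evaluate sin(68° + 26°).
sin(68° + 26°) = sin 68° cos 26° + cos 68° sin 26° = 0.9976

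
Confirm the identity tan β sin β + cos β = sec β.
LHS = sin²β/cos β + cos β = (sin²β + cos²β)/cos β = 1/cos β = sec β = RHS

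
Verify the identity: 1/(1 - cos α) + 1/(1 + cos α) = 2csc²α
LHS = [(1 + cos α) + (1 - cos α)] / [(1 - cos α)(1 + cos α)] = 2/(1 - cos²α) = 2/sin²α = 2csc²α = RHS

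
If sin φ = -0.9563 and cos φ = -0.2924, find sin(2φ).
sin(2φ) = 2 sin φ cos φ = 0.5592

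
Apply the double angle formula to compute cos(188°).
cos(188°) = cos²94° - sin²94° = -0.9903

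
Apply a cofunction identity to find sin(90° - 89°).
sin(90° - 89°) = cos(89°) = 0.01745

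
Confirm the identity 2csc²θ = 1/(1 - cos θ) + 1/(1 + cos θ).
RHS = [(1 + cos θ) + (1 - cos θ)] / [(1 - cos θ)(1 + cos θ)] = 2/(1 - cos²θ) = 2/sin²θ = 2csc²θ = LHS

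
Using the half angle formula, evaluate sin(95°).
sin(95°) = √((1 - cos 190°)/2) = 0.9962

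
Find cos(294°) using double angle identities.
cos(294°) = 2cos²147° - 1 = 0.4067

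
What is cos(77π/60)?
cos(77π/60) = -0.6293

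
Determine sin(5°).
sin(5°) = 0.08716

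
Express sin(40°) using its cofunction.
sin(40°) = cos(90° - 40°) = cos(50°)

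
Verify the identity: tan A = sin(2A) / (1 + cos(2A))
RHS = 2 sin A cos A / (2cos²A) = sin A/cos A = tan A = LHS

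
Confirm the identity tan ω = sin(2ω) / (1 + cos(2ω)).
RHS = 2 sin ω cos ω / (2cos²ω) = sin ω/cos ω = tan ω = LHS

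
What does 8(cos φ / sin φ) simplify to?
8(cos φ / sin φ) = 8(cot φ) (using Quotient identity)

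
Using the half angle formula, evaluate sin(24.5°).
sin(24.5°) = √((1 - cos 49°)/2) = 0.4147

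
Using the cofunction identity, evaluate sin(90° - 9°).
sin(90° - 9°) = cos(9°) = 0.9877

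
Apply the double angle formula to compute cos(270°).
cos(270°) = cos²135° - sin²135° = 0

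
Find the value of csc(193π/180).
csc(193π/180) = -4.445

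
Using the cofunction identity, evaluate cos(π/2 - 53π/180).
cos(π/2 - 53π/180) = sin(53π/180) = 0.7986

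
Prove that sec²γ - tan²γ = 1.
LHS = 1/cos²γ - sin²γ/cos²γ = (1 - sin²γ)/cos²γ = cos²γ/cos²γ = 1 = RHS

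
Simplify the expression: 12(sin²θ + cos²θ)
12(sin²θ + cos²θ) = 12 (using Pythagorean identity)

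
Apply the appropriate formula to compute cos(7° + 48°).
cos(7° + 48°) = cos 7° cos 48° - sin 7° sin 48° = 0.5736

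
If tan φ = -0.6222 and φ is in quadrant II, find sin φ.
sin φ = 0.5283 (using tan²φ + 1 = sec²φ)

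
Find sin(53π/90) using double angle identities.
sin(53π/90) = 2 sin 53π/180 cos 53π/180 = 0.9613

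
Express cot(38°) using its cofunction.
cot(38°) = tan(90° - 38°) = tan(52°)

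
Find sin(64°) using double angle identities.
sin(64°) = 2 sin 32° cos 32° = 0.8988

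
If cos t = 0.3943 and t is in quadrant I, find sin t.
sin t = 0.919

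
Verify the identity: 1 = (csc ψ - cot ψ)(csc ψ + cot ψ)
RHS = csc²ψ - cot²ψ = (1 + cot²ψ) - cot²ψ = 1 = LHS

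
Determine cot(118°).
cot(118°) = -0.5317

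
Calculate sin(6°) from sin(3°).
sin(6°) = 2 sin 3° cos 3° = 0.1045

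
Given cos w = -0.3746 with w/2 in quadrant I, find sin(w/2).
sin(w/2) = ±√((1 - cos w)/2); positive since w/2 ∈ QI, so sin(w/2) = 0.829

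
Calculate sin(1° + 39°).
sin(1° + 39°) = sin 1° cos 39° + cos 1° sin 39° = 0.6428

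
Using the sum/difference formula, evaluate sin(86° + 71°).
sin(86° + 71°) = sin 86° cos 71° + cos 86° sin 71° = 0.3907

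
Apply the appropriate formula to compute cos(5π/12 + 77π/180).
cos(5π/12 + 77π/180) = cos 5π/12 cos 77π/180 - sin 5π/12 sin 77π/180 = -0.8829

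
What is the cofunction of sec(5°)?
sec(5°) = csc(90° - 5°) = csc(85°)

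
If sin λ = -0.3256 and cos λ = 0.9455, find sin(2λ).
sin(2λ) = 2 sin λ cos λ = -0.6157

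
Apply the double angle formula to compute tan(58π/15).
tan(58π/15) = 2 tan 29π/15 / (1 - tan²29π/15) = -0.4452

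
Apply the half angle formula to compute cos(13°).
cos(13°) = √((1 + cos 26°)/2) = 0.9744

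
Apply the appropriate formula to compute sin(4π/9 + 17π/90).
sin(4π/9 + 17π/90) = sin 4π/9 cos 17π/90 + cos 4π/9 sin 17π/90 = 0.9135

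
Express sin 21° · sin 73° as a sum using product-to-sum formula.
sin 21° sin 73° = (1/2)[cos(21°-73°) - cos(21°+73°)]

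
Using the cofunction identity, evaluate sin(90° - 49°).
sin(90° - 49°) = cos(49°) = 0.6561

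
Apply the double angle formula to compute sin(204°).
sin(204°) = 2 sin 102° cos 102° = -0.4067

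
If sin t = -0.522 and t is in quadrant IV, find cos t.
cos t = 0.8529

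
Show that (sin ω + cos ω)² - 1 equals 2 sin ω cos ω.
LHS = sin²ω + 2 sin ω cos ω + cos²ω - 1 = (sin²ω + cos²ω) + 2 sin ω cos ω - 1 = 1 + 2 sin ω cos ω - 1 = 2 sin ω cos ω = RHS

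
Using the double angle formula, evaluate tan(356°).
tan(356°) = 2 tan 178° / (1 - tan²178°) = -0.06993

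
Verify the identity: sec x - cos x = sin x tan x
LHS = 1/cos x - cos x = (1 - cos²x)/cos x = sin²x/cos x = sin x · (sin x/cos x) = sin x tan x = RHS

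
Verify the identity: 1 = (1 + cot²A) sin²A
RHS = csc²A · sin²A = (1/sin²A) · sin²A = 1 = LHS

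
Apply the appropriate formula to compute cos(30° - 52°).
cos(30° - 52°) = cos 30° cos 52° + sin 30° sin 52° = 0.9272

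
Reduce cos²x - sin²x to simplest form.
cos²x - sin²x = cos(2x) (using Double angle)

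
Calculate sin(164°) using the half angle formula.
sin(164°) = √((1 - cos 328°)/2) = 0.2756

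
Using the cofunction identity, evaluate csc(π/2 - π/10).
csc(π/2 - π/10) = sec(π/10) = 1.051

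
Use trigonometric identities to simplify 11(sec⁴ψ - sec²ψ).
11(sec⁴ψ - sec²ψ) = 11(tan⁴ψ + tan²ψ) (using Pythagorean)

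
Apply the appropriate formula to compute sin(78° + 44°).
sin(78° + 44°) = sin 78° cos 44° + cos 78° sin 44° = 0.848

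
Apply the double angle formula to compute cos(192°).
cos(192°) = cos²96° - sin²96° = -0.9781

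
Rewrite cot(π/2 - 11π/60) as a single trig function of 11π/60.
cot(π/2 - 11π/60) = tan(11π/60)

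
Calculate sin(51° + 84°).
sin(51° + 84°) = sin 51° cos 84° + cos 51° sin 84° = √2/2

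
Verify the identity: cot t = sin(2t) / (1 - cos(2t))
RHS = 2 sin t cos t / (2sin²t) = cos t/sin t = cot t = LHS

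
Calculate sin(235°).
sin(235°) = -0.8192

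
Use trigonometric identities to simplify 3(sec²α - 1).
3(sec²α - 1) = 3(tan²α) (using Pythagorean identity)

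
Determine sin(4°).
sin(4°) = 0.06976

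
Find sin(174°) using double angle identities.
sin(174°) = 2 sin 87° cos 87° = 0.1045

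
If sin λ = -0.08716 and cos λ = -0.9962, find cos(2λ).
cos(2λ) = cos²λ - sin²λ = 0.9848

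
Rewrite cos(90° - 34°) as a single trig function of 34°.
cos(90° - 34°) = sin(34°)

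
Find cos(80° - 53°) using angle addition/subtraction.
cos(80° - 53°) = cos 80° cos 53° + sin 80° sin 53° = 0.891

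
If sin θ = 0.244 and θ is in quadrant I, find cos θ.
cos θ = 0.9698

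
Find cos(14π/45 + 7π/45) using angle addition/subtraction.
cos(14π/45 + 7π/45) = cos 14π/45 cos 7π/45 - sin 14π/45 sin 7π/45 = 0.1045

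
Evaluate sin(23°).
sin(23°) = 0.3907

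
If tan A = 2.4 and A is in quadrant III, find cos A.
cos A = -0.3846 (using tan²A + 1 = sec²A)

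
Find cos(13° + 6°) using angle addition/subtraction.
cos(13° + 6°) = cos 13° cos 6° - sin 13° sin 6° = 0.9455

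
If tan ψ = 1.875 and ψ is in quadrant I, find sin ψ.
sin ψ = 0.8824 (using tan²ψ + 1 = sec²ψ)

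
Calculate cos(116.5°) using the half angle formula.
cos(116.5°) = -√((1 + cos 233°)/2) = -0.4462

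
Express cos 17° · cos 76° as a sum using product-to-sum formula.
cos 17° cos 76° = (1/2)[cos(17°-76°) + cos(17°+76°)]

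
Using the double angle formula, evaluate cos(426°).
cos(426°) = cos²213° - sin²213° = 0.4067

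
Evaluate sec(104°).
sec(104°) = -4.134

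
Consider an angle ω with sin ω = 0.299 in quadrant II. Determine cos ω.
cos ω = ±√(1 - sin²ω) = -0.9543 (negative in QII)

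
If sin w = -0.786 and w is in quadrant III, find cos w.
cos w = -0.6182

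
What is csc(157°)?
csc(157°) = 2.559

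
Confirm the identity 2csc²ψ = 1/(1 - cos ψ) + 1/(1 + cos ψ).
RHS = [(1 + cos ψ) + (1 - cos ψ)] / [(1 - cos ψ)(1 + cos ψ)] = 2/(1 - cos²ψ) = 2/sin²ψ = 2csc²ψ = LHS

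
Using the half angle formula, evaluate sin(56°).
sin(56°) = √((1 - cos 112°)/2) = 0.829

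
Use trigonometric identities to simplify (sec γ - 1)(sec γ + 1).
(sec γ - 1)(sec γ + 1) = tan²γ (using Diff. of squares)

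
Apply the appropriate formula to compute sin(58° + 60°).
sin(58° + 60°) = sin 58° cos 60° + cos 58° sin 60° = 0.8829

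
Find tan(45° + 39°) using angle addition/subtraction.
tan(45° + 39°) = (tan 45° + tan 39°)/(1 - tan 45° tan 39°) = 9.514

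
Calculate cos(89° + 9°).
cos(89° + 9°) = cos 89° cos 9° - sin 89° sin 9° = -0.1392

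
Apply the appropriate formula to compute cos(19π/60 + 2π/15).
cos(19π/60 + 2π/15) = cos 19π/60 cos 2π/15 - sin 19π/60 sin 2π/15 = 0.1564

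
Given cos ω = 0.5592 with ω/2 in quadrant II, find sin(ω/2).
sin(ω/2) = ±√((1 - cos ω)/2); positive since ω/2 ∈ QII, so sin(ω/2) = 0.4695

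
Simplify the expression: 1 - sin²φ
1 - sin²φ = cos²φ (using Pythagorean identity)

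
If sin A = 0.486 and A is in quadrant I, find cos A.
cos A = 0.874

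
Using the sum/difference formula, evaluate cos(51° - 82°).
cos(51° - 82°) = cos 51° cos 82° + sin 51° sin 82° = 0.8572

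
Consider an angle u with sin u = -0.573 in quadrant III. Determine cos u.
cos u = ±√(1 - sin²u) = -0.8196 (negative in QIII)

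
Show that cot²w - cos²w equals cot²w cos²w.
LHS = cos²w/sin²w - cos²w = cos²w(1/sin²w - 1) = cos²w · (1 - sin²w)/sin²w = cos²w · cos²w/sin²w = cos²w · cot²w = RHS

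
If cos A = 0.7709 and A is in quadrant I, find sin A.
sin A = 0.637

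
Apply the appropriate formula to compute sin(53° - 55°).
sin(53° - 55°) = sin 53° cos 55° - cos 53° sin 55° = -0.0349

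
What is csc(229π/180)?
csc(229π/180) = -1.325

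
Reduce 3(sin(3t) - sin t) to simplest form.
3(sin(3t) - sin t) = 3(2 cos(2t) sin t) (using Sum-to-product)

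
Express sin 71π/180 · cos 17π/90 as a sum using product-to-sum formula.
sin 71π/180 cos 17π/90 = (1/2)[sin(71π/180+17π/90) + sin(71π/180-17π/90)]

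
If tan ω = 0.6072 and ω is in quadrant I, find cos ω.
cos ω = 0.8548 (using tan²ω + 1 = sec²ω)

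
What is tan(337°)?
tan(337°) = -0.4245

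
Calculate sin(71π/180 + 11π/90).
sin(71π/180 + 11π/90) = sin 71π/180 cos 11π/90 + cos 71π/180 sin 11π/90 = 0.9986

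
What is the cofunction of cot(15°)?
cot(15°) = tan(90° - 15°) = tan(75°)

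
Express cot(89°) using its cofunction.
cot(89°) = tan(90° - 89°) = tan(1°)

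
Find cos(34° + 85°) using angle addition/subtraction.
cos(34° + 85°) = cos 34° cos 85° - sin 34° sin 85° = -0.4848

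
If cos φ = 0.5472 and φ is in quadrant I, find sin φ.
sin φ = 0.837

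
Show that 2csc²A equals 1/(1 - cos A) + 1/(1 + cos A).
RHS = [(1 + cos A) + (1 - cos A)] / [(1 - cos A)(1 + cos A)] = 2/(1 - cos²A) = 2/sin²A = 2csc²A = LHS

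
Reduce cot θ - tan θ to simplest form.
cot θ - tan θ = 2 cot(2θ) (using Double angle)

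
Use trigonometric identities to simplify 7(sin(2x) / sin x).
7(sin(2x) / sin x) = 7(2 cos x) (using Double angle)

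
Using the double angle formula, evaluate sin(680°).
sin(680°) = 2 sin 340° cos 340° = -0.6428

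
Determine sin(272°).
sin(272°) = -0.9994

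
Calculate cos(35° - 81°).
cos(35° - 81°) = cos 35° cos 81° + sin 35° sin 81° = 0.6947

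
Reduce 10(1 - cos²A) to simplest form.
10(1 - cos²A) = 10(sin²A) (using Pythagorean identity)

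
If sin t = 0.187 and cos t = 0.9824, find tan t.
tan t = sin t / cos t = 0.1904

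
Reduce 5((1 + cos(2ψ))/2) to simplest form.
5((1 + cos(2ψ))/2) = 5(cos²ψ) (using Power reduction)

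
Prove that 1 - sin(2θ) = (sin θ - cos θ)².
RHS = sin²θ - 2 sin θ cos θ + cos²θ = (sin²θ + cos²θ) - 2 sin θ cos θ = 1 - sin(2θ) = LHS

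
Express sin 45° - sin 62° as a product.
sin 45° - sin 62° = 2 cos(53.5°) sin(-8.5°)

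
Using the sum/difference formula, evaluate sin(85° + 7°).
sin(85° + 7°) = sin 85° cos 7° + cos 85° sin 7° = 0.9994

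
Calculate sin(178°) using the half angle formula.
sin(178°) = √((1 - cos 356°)/2) = 0.0349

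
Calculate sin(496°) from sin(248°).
sin(496°) = 2 sin 248° cos 248° = 0.6947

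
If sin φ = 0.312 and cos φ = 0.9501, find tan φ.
tan φ = sin φ / cos φ = 0.3284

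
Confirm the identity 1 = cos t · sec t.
RHS = cos t · (1/cos t) = 1 = LHS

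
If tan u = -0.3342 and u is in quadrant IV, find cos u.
cos u = 0.9484 (using tan²u + 1 = sec²u)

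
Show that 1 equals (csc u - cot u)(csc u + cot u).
RHS = csc²u - cot²u = (1 + cot²u) - cot²u = 1 = LHS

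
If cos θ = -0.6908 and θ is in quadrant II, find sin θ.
sin θ = 0.723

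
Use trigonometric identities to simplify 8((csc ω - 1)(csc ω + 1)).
8((csc ω - 1)(csc ω + 1)) = 8(cot²ω) (using Diff. of squares)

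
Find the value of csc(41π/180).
csc(41π/180) = 1.524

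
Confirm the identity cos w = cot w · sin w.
RHS = (cos w/sin w) · sin w = cos w = LHS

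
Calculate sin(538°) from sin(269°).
sin(538°) = 2 sin 269° cos 269° = 0.0349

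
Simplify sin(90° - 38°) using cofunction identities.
sin(90° - 38°) = cos(38°)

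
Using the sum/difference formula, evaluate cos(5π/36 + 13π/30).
cos(5π/36 + 13π/30) = cos 5π/36 cos 13π/30 - sin 5π/36 sin 13π/30 = -0.225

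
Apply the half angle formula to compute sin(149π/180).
sin(149π/180) = √((1 - cos 149π/90)/2) = 0.515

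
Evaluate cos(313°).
cos(313°) = 0.682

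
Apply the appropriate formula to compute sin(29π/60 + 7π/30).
sin(29π/60 + 7π/30) = sin 29π/60 cos 7π/30 + cos 29π/60 sin 7π/30 = 0.7771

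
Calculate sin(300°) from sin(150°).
sin(300°) = 2 sin 150° cos 150° = -√3/2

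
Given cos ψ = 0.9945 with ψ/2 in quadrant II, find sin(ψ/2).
sin(ψ/2) = ±√((1 - cos ψ)/2); positive since ψ/2 ∈ QII, so sin(ψ/2) = 0.05244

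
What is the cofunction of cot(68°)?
cot(68°) = tan(90° - 68°) = tan(22°)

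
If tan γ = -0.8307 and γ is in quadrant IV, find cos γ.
cos γ = 0.7692 (using tan²γ + 1 = sec²γ)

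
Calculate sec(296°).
sec(296°) = 2.281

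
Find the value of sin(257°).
sin(257°) = -0.9744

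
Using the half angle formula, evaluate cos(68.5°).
cos(68.5°) = √((1 + cos 137°)/2) = 0.3665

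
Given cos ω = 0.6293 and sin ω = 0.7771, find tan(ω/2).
tan(ω/2) = sin ω / (1 + cos ω) = 0.477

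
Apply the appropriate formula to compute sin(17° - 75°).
sin(17° - 75°) = sin 17° cos 75° - cos 17° sin 75° = -0.848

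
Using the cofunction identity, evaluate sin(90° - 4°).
sin(90° - 4°) = cos(4°) = 0.9976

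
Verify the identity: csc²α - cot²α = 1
LHS = 1/sin²α - cos²α/sin²α = (1 - cos²α)/sin²α = sin²α/sin²α = 1 = RHS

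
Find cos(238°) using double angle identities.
cos(238°) = cos²119° - sin²119° = -0.5299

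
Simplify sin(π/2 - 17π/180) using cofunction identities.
sin(π/2 - 17π/180) = cos(17π/180)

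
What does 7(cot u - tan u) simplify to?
7(cot u - tan u) = 7(2 cot(2u)) (using Double angle)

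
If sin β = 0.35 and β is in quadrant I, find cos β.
cos β = 0.9367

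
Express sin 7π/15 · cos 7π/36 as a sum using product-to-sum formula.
sin 7π/15 cos 7π/36 = (1/2)[sin(7π/15+7π/36) + sin(7π/15-7π/36)]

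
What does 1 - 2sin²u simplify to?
1 - 2sin²u = cos(2u) (using Double angle)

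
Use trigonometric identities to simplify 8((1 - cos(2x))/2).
8((1 - cos(2x))/2) = 8(sin²x) (using Power reduction)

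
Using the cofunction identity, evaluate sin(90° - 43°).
sin(90° - 43°) = cos(43°) = 0.7314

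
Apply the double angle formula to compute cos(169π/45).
cos(169π/45) = cos²169π/90 - sin²169π/90 = 0.7193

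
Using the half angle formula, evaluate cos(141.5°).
cos(141.5°) = -√((1 + cos 283°)/2) = -0.7826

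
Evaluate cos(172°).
cos(172°) = -0.9903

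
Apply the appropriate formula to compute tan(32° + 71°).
tan(32° + 71°) = (tan 32° + tan 71°)/(1 - tan 32° tan 71°) = -4.331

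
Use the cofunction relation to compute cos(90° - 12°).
cos(90° - 12°) = sin(12°) = 0.2079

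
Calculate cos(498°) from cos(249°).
cos(498°) = cos²249° - sin²249° = -0.7431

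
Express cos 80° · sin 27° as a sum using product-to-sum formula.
cos 80° sin 27° = (1/2)[sin(80°+27°) - sin(80°-27°)]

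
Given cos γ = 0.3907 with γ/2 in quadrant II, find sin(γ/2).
sin(γ/2) = ±√((1 - cos γ)/2); positive since γ/2 ∈ QII, so sin(γ/2) = 0.552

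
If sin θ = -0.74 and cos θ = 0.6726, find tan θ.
tan θ = sin θ / cos θ = -1.1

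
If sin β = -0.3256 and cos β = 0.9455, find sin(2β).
sin(2β) = 2 sin β cos β = -0.6157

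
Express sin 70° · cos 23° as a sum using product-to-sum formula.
sin 70° cos 23° = (1/2)[sin(70°+23°) + sin(70°-23°)]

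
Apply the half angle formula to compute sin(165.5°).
sin(165.5°) = √((1 - cos 331°)/2) = 0.2504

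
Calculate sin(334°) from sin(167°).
sin(334°) = 2 sin 167° cos 167° = -0.4384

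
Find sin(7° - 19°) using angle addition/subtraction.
sin(7° - 19°) = sin 7° cos 19° - cos 7° sin 19° = -0.2079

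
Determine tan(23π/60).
tan(23π/60) = 2.605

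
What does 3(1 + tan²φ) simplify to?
3(1 + tan²φ) = 3(sec²φ) (using Pythagorean identity)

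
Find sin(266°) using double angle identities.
sin(266°) = 2 sin 133° cos 133° = -0.9976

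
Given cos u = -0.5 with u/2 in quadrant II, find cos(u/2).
cos(u/2) = ±√((1 + cos u)/2); negative since u/2 ∈ QII, so cos(u/2) = -1/2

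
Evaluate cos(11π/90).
cos(11π/90) = 0.9272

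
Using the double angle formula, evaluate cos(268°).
cos(268°) = cos²134° - sin²134° = -0.0349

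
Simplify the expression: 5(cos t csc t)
5(cos t csc t) = 5(cot t) (using Reciprocal + quotient)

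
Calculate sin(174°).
sin(174°) = 0.1045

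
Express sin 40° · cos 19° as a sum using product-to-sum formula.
sin 40° cos 19° = (1/2)[sin(40°+19°) + sin(40°-19°)]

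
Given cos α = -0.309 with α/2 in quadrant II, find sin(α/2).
sin(α/2) = ±√((1 - cos α)/2); positive since α/2 ∈ QII, so sin(α/2) = 0.809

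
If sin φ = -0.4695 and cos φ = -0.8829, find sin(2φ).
sin(2φ) = 2 sin φ cos φ = 0.829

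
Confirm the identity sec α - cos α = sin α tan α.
LHS = 1/cos α - cos α = (1 - cos²α)/cos α = sin²α/cos α = sin α · (sin α/cos α) = sin α tan α = RHS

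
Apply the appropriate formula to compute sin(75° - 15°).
sin(75° - 15°) = sin 75° cos 15° - cos 75° sin 15° = √3/2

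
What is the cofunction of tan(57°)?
tan(57°) = cot(90° - 57°) = cot(33°)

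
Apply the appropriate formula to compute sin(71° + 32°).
sin(71° + 32°) = sin 71° cos 32° + cos 71° sin 32° = 0.9744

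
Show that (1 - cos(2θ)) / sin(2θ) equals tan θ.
LHS = 2sin²θ / (2 sin θ cos θ) = sin θ/cos θ = tan θ = RHS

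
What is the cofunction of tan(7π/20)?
tan(7π/20) = cot(π/2 - 7π/20) = cot(3π/20)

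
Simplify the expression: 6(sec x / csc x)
6(sec x / csc x) = 6(tan x) (using Reciprocal identities)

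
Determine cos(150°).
cos(150°) = -√3/2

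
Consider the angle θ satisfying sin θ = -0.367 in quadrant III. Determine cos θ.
cos θ = ±√(1 - sin²θ) = -0.9302 (negative in QIII)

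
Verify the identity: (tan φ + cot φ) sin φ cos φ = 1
LHS = (sin φ/cos φ + cos φ/sin φ) sin φ cos φ = ((sin²φ + cos²φ)/(sin φ cos φ)) · sin φ cos φ = sin²φ + cos²φ = 1 = RHS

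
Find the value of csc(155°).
csc(155°) = 2.366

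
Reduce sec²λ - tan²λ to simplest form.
sec²λ - tan²λ = 1 (using Pythagorean identity)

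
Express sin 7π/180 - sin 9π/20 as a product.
sin 7π/180 - sin 9π/20 = 2 cos(11π/45) sin(-37π/180)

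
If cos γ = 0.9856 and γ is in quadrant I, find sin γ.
sin γ = 0.1691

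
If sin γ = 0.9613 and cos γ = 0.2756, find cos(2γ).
cos(2γ) = cos²γ - sin²γ = -0.8481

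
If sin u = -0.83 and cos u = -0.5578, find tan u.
tan u = sin u / cos u = 1.488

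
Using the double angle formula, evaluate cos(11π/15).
cos(11π/15) = cos²11π/30 - sin²11π/30 = -0.6691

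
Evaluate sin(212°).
sin(212°) = -0.5299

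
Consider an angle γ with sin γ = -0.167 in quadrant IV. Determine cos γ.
cos γ = √(1 - sin²γ) = 0.986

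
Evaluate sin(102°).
sin(102°) = 0.9781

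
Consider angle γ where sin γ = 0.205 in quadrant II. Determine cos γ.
cos γ = ±√(1 - sin²γ) = -0.9788 (negative in QII)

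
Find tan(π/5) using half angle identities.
tan(π/5) = sin 2π/5 / (1 + cos 2π/5) = 0.7265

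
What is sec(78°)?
sec(78°) = 4.81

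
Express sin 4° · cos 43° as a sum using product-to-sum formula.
sin 4° cos 43° = (1/2)[sin(4°+43°) + sin(4°-43°)]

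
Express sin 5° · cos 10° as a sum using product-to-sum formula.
sin 5° cos 10° = (1/2)[sin(5°+10°) + sin(5°-10°)]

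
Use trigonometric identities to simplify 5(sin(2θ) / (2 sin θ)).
5(sin(2θ) / (2 sin θ)) = 5(cos θ) (using Double angle)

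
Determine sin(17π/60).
sin(17π/60) = 0.7771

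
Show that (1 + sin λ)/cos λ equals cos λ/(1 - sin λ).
LHS = (1 + sin λ)(1 - sin λ) / (cos λ(1 - sin λ)) = (1 - sin²λ) / (cos λ(1 - sin λ)) = cos²λ / (cos λ(1 - sin λ)) = cos λ/(1 - sin λ) = RHS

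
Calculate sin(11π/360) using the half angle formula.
sin(11π/360) = √((1 - cos 11π/180)/2) = 0.09585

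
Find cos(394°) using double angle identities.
cos(394°) = cos²197° - sin²197° = 0.829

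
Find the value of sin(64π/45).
sin(64π/45) = -0.9703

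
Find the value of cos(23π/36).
cos(23π/36) = -0.4226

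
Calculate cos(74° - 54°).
cos(74° - 54°) = cos 74° cos 54° + sin 74° sin 54° = 0.9397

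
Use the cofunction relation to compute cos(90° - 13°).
cos(90° - 13°) = sin(13°) = 0.225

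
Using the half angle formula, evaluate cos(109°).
cos(109°) = -√((1 + cos 218°)/2) = -0.3256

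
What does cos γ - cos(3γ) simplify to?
cos γ - cos(3γ) = 2 sin(2γ) sin γ (using Sum-to-product)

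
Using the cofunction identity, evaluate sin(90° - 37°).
sin(90° - 37°) = cos(37°) = 0.7986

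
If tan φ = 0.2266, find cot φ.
cot φ = 1/tan φ = 4.413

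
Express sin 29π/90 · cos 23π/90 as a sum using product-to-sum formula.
sin 29π/90 cos 23π/90 = (1/2)[sin(29π/90+23π/90) + sin(29π/90-23π/90)]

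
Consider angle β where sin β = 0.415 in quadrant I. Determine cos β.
cos β = √(1 - sin²β) = 0.9098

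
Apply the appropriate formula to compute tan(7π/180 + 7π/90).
tan(7π/180 + 7π/90) = (tan 7π/180 + tan 7π/90)/(1 - tan 7π/180 tan 7π/90) = 0.3839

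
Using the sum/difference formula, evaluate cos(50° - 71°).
cos(50° - 71°) = cos 50° cos 71° + sin 50° sin 71° = 0.9336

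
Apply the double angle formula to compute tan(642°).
tan(642°) = 2 tan 321° / (1 - tan²321°) = -4.705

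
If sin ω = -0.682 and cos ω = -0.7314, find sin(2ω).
sin(2ω) = 2 sin ω cos ω = 0.9976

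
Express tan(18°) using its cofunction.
tan(18°) = cot(90° - 18°) = cot(72°)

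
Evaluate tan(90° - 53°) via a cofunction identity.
tan(90° - 53°) = cot(53°) = 0.7536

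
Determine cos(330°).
cos(330°) = √3/2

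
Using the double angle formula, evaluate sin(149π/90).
sin(149π/90) = 2 sin 149π/180 cos 149π/180 = -0.8829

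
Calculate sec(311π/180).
sec(311π/180) = 1.524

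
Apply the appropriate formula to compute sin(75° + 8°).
sin(75° + 8°) = sin 75° cos 8° + cos 75° sin 8° = 0.9925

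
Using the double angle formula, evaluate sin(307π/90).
sin(307π/90) = 2 sin 307π/180 cos 307π/180 = -0.9613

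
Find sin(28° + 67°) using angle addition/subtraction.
sin(28° + 67°) = sin 28° cos 67° + cos 28° sin 67° = 0.9962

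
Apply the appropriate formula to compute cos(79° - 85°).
cos(79° - 85°) = cos 79° cos 85° + sin 79° sin 85° = 0.9945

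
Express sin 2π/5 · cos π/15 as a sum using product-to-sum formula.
sin 2π/5 cos π/15 = (1/2)[sin(2π/5+π/15) + sin(2π/5-π/15)]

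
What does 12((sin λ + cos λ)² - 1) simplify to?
12((sin λ + cos λ)² - 1) = 12(sin(2λ)) (using Pythagorean + double angle)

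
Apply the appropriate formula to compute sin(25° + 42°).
sin(25° + 42°) = sin 25° cos 42° + cos 25° sin 42° = 0.9205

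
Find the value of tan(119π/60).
tan(119π/60) = -0.05241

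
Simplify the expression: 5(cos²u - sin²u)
5(cos²u - sin²u) = 5(cos(2u)) (using Double angle)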